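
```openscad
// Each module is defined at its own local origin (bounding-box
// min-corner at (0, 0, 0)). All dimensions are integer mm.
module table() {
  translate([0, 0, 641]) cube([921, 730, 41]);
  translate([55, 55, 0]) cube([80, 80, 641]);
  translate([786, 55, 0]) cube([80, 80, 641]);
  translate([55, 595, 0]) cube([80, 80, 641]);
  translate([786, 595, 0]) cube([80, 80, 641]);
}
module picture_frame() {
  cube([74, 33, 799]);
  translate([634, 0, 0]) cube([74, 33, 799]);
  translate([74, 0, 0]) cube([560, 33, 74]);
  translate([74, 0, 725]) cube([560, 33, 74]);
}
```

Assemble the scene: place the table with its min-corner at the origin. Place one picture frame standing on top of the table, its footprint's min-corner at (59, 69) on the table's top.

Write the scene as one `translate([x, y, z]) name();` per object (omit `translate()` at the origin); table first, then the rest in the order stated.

table();
translate([59, 69, 682]) picture_frame();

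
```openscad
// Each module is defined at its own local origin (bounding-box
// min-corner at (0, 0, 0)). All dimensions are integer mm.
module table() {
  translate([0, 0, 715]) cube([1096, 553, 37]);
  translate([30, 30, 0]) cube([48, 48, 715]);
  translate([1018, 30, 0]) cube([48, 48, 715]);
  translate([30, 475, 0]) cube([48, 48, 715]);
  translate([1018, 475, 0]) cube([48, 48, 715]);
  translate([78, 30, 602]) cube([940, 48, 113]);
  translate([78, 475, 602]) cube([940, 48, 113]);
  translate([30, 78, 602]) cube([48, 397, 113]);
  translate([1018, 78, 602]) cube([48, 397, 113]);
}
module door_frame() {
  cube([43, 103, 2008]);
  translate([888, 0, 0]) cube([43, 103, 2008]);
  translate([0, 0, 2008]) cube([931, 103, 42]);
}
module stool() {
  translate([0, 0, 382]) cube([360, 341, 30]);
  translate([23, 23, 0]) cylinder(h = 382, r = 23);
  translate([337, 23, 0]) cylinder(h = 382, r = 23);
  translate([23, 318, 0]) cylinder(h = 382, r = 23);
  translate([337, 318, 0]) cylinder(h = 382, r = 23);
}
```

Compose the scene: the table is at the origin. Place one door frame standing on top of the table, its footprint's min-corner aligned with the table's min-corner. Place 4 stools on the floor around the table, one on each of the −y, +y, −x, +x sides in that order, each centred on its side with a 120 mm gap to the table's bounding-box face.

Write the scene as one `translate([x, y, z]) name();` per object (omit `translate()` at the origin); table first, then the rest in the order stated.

table();
translate([0, 0, 752]) door_frame();
translate([368, -461, 0]) stool();
translate([368, 673, 0]) stool();
translate([-480, 106, 0]) stool();
translate([1216, 106, 0]) stool();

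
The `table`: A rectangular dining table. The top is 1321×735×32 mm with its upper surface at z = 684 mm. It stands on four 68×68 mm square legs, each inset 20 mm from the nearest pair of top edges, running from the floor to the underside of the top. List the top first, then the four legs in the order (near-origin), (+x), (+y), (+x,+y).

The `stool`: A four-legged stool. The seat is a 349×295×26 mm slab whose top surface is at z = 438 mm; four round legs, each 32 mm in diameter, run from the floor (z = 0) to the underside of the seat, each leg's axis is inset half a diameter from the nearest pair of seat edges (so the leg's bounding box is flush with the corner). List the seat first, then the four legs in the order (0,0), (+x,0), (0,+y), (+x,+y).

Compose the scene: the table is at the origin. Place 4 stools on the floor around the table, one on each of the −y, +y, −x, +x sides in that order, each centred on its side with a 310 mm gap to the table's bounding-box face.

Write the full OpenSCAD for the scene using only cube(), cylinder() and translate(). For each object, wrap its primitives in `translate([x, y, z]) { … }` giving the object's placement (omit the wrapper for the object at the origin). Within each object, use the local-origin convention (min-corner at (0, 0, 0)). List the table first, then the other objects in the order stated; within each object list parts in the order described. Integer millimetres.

translate([0, 0, 652]) cube([1321, 735, 32]);
translate([20, 20, 0]) cube([68, 68, 652]);
translate([1233, 20, 0]) cube([68, 68, 652]);
translate([20, 647, 0]) cube([68, 68, 652]);
translate([1233, 647, 0]) cube([68, 68, 652]);
translate([486, -605, 0]) {
  translate([0, 0, 412]) cube([349, 295, 26]);
  translate([16, 16, 0]) cylinder(h = 412, r = 16);
  translate([333, 16, 0]) cylinder(h = 412, r = 16);
  translate([16, 279, 0]) cylinder(h = 412, r = 16);
  translate([333, 279, 0]) cylinder(h = 412, r = 16);
}
translate([486, 1045, 0]) {
  translate([0, 0, 412]) cube([349, 295, 26]);
  translate([16, 16, 0]) cylinder(h = 412, r = 16);
  translate([333, 16, 0]) cylinder(h = 412, r = 16);
  translate([16, 279, 0]) cylinder(h = 412, r = 16);
  translate([333, 279, 0]) cylinder(h = 412, r = 16);
}
translate([-659, 220, 0]) {
  translate([0, 0, 412]) cube([349, 295, 26]);
  translate([16, 16, 0]) cylinder(h = 412, r = 16);
  translate([333, 16, 0]) cylinder(h = 412, r = 16);
  translate([16, 279, 0]) cylinder(h = 412, r = 16);
  translate([333, 279, 0]) cylinder(h = 412, r = 16);
}
translate([1631, 220, 0]) {
  translate([0, 0, 412]) cube([349, 295, 26]);
  translate([16, 16, 0]) cylinder(h = 412, r = 16);
  translate([333, 16, 0]) cylinder(h = 412, r = 16);
  translate([16, 279, 0]) cylinder(h = 412, r = 16);
  translate([333, 279, 0]) cylinder(h = 412, r = 16);
}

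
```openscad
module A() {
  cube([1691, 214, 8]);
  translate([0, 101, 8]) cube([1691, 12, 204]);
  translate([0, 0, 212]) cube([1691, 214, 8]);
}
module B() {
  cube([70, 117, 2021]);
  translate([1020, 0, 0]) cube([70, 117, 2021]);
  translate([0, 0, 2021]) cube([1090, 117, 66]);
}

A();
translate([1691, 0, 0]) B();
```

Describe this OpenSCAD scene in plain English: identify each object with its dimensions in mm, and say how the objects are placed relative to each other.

A is an I-beam lying along x, 1691 mm long. Overall section height 220 mm. Two flanges 214 mm wide (y) and 8 mm thick, one on the floor and one at the top; a web 12 mm thick runs between them, centred on the flange width.

B is a rectangular door frame: two vertical jambs of 70×117 mm section, 2021 mm tall, with a clear opening 950 mm wide between their inner faces. A header 66 mm tall and 117 mm deep lies on top of the jambs and spans the full outside width.

The door frame is against the I-beam's +x side, with their −y faces flush.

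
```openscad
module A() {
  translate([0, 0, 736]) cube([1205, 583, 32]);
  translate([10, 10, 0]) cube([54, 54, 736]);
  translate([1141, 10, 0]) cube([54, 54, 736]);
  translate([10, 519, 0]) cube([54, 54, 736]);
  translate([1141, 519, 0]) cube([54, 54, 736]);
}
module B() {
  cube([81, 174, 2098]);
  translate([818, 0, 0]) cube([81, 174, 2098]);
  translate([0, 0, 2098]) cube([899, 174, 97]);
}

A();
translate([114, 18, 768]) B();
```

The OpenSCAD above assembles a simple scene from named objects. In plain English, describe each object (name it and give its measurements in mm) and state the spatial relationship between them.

A is a table with a 1205×583 mm rectangular top, 32 mm thick, top surface at z = 768 mm, supported by four 54×54 mm square legs, each inset 10 mm from the nearest pair of top edges, running from the floor.

B is a door frame. The clear opening is 737 mm wide and 2098 mm high. Two 81 mm wide jambs, 174 mm deep, stand either side of the opening from the floor to the top of the opening. A 97 mm thick head sits across the top of both jambs, spanning the full outside width of the frame.

The door frame is on top of the table.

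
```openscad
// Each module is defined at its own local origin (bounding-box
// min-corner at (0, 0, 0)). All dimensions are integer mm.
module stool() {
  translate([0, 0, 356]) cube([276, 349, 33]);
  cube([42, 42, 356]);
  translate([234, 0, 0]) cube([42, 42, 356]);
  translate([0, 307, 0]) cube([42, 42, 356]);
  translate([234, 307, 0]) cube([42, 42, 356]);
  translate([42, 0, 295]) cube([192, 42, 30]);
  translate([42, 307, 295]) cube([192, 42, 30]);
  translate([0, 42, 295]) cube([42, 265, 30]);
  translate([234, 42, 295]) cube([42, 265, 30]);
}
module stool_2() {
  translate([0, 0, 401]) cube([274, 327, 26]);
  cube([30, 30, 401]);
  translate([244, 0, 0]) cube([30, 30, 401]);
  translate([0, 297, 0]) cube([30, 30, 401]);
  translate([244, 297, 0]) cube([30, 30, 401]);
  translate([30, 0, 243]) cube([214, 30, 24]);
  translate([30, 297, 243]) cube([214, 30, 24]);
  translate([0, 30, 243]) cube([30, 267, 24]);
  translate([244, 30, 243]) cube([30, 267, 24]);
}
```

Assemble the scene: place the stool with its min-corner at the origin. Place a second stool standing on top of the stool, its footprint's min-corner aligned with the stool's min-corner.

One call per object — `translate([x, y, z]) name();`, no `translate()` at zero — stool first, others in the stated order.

stool();
translate([0, 0, 389]) stool_2();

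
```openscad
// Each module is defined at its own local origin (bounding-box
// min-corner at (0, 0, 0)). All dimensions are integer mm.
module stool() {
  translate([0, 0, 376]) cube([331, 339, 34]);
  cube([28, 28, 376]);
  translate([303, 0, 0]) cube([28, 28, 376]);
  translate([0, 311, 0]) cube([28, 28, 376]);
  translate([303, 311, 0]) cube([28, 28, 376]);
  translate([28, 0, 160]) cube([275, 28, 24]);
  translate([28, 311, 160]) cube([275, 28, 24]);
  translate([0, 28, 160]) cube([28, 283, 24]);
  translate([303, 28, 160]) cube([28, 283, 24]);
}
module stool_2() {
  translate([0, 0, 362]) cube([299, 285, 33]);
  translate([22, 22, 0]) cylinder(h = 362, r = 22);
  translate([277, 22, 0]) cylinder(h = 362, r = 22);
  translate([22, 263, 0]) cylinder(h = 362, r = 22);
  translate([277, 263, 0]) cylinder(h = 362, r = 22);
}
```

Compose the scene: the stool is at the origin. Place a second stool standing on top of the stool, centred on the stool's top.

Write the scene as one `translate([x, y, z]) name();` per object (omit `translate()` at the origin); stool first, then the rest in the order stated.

stool();
translate([16, 27, 410]) stool_2();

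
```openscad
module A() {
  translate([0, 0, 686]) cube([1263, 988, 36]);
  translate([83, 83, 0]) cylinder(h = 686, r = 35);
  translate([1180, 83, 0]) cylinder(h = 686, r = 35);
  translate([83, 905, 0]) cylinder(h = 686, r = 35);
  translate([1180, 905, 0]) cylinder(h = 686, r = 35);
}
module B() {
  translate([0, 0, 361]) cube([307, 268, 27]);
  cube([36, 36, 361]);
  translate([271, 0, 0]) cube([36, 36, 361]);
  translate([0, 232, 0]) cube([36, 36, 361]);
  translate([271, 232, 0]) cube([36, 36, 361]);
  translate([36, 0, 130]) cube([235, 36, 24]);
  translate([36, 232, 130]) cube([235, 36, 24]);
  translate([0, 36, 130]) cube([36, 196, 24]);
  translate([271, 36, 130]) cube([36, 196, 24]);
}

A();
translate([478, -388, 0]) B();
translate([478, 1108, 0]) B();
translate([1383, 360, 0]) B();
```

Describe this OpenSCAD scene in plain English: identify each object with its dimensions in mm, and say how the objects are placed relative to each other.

A is a rectangular dining table. The top is 1263×988×36 mm with its upper surface at z = 722 mm. It stands on four round legs of 70 mm diameter, each leg's bounding box inset 48 mm from the nearest pair of top edges, running from the floor to the underside of the top.

B is a four-legged stool. The seat is a 307×268×27 mm slab whose top surface is at z = 388 mm; four square legs, each 36×36 mm in cross-section, run from the floor (z = 0) to the underside of the seat, each flush with a corner of the seat. Four stretchers, 36 mm wide and 24 mm tall, connect adjacent legs with their undersides at z = 130 mm, each running between the inner faces of the legs it joins and aligned with the legs' outer faces on the other axis.

Three stools sit around the table at the −y, +y, +x sides.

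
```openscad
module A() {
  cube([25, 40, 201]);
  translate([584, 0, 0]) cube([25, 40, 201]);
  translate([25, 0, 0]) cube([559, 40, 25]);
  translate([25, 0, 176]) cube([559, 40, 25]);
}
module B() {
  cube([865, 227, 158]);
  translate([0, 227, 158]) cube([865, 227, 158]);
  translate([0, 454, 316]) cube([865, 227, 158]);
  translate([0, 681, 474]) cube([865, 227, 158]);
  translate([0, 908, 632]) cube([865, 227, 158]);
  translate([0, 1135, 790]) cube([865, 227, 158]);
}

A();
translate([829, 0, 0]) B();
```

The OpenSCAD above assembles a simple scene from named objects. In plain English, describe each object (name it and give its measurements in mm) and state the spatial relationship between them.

A is a rectangular picture frame lying in the x–z plane (depth along y). The opening is 559 mm wide (x) by 151 mm tall (z), surrounded by a border 25 mm wide on all four sides. The frame is 40 mm deep and is made of two full-height vertical stiles with two horizontal rails fitted between them.

B is a run of 6 identical solid stair steps. Each tread is 865×227 mm and each step block is 158 mm high. Step 1 rests on the floor; step k is offset from step 1 by (k−1)×227 mm in y and (k−1)×158 mm in z.

The staircase is on the floor beside the picture frame on its +x side.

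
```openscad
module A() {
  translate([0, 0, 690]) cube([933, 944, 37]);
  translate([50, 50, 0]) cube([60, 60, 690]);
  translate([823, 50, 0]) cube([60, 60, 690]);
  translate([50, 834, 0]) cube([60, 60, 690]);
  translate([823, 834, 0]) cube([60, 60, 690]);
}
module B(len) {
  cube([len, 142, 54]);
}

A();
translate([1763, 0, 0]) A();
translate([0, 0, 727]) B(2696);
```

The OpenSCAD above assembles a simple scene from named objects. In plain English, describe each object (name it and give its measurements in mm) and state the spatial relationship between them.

A is a table with a 933×944 mm rectangular top, 37 mm thick, top surface at z = 727 mm, supported by four 60×60 mm square legs, each inset 50 mm from the nearest pair of top edges, running from the floor.

B is a rectangular beam 2696 mm long (x), 142 mm deep (y), 54 mm thick (z).

The beam spans the tops of two tables placed 830 mm apart, resting at z = 727 mm.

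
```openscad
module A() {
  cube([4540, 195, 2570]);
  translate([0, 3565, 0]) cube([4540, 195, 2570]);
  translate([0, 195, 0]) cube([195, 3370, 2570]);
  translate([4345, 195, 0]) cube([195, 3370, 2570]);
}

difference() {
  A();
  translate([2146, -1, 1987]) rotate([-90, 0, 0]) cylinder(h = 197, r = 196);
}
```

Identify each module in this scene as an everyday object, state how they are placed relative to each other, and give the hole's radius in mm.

The subtracted cylinder has r = 196 mm.

A is a house frame. The house frame has a circular hole through its front wall. The hole's radius is 196 mm.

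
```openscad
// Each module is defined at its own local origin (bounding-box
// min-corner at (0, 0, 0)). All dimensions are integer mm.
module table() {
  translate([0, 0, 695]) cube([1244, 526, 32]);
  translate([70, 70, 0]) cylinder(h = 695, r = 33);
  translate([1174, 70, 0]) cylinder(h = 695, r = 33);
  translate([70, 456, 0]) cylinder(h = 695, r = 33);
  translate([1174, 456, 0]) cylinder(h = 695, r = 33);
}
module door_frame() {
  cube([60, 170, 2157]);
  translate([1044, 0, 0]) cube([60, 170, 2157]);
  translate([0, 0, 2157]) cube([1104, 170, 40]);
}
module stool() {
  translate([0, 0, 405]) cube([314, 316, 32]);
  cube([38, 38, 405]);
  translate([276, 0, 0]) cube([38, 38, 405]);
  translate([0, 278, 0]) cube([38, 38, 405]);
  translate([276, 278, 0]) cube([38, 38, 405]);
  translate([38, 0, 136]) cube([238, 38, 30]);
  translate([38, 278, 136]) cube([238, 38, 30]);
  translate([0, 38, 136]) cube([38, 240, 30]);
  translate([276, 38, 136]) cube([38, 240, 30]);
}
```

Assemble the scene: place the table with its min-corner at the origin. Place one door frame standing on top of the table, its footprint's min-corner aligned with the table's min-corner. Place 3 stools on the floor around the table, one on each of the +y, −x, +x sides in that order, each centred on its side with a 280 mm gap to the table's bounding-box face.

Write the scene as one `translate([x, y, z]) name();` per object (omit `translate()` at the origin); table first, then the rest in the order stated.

table();
translate([0, 0, 727]) door_frame();
translate([465, 806, 0]) stool();
translate([-594, 105, 0]) stool();
translate([1524, 105, 0]) stool();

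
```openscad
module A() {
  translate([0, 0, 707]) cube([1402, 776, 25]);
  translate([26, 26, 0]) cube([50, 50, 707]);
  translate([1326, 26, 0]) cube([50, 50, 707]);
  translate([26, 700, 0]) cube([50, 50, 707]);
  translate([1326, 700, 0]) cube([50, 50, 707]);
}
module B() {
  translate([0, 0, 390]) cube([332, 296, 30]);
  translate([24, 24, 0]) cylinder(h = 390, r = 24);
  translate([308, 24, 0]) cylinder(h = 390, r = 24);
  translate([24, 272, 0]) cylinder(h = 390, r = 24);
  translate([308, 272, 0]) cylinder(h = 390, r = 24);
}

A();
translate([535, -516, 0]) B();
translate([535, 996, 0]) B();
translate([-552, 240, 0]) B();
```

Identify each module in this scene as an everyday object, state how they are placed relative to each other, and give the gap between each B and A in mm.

A is a table. B is a stool. Three stools sit around the table at the −y, +y, −x sides. The gap between each stool and the table is 220 mm.

Each stool's nearest face is 220 mm from the table's bounding box.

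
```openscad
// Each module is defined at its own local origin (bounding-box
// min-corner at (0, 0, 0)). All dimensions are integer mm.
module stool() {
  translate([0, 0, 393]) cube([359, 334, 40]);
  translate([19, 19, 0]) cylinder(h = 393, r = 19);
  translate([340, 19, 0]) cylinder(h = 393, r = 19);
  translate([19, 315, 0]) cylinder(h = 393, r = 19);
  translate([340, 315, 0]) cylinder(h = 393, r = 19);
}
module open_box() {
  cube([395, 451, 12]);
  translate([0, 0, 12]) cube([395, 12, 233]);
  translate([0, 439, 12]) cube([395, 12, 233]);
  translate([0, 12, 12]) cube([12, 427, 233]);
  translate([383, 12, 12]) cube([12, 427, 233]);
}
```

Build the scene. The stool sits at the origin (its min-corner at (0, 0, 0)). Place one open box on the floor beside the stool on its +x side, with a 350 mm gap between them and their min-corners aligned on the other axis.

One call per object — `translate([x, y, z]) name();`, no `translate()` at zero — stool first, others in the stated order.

stool();
translate([709, 0, 0]) open_box();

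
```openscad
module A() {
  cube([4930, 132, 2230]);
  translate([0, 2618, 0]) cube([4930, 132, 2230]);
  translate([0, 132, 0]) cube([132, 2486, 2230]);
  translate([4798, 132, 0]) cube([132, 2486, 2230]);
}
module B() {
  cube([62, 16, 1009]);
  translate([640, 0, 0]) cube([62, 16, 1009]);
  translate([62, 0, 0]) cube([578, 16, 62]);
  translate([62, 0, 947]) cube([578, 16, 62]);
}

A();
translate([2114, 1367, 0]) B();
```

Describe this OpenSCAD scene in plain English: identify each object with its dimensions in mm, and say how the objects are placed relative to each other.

A is the wall frame of a small rectangular building: four walls, each 2230 mm tall and 132 mm thick, enclosing a footprint 4930 mm (x) by 2750 mm (y) outside-to-outside, with no floor or roof. The front and back walls (the −y and +y sides) span the full width; the two side walls fit between them.

B is a rectangular picture frame lying in the x–z plane (depth along y). The opening is 578 mm wide (x) by 885 mm tall (z), surrounded by a border 62 mm wide on all four sides. The frame is 16 mm deep and is made of two full-height vertical stiles with two horizontal rails fitted between them.

The picture frame sits inside the house frame, centred.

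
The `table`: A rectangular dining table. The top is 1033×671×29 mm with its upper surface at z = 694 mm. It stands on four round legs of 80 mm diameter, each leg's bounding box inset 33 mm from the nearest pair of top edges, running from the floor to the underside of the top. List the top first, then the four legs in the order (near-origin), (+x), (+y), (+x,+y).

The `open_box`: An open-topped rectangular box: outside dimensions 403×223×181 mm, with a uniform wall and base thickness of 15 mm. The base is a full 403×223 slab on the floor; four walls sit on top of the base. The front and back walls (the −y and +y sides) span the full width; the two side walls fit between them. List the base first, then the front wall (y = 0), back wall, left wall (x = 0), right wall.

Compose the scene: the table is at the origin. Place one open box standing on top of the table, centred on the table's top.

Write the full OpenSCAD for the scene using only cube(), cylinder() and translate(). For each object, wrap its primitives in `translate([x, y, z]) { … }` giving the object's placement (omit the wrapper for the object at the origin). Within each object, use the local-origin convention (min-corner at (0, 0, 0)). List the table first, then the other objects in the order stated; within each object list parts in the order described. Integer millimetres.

translate([0, 0, 665]) cube([1033, 671, 29]);
translate([73, 73, 0]) cylinder(h = 665, r = 40);
translate([960, 73, 0]) cylinder(h = 665, r = 40);
translate([73, 598, 0]) cylinder(h = 665, r = 40);
translate([960, 598, 0]) cylinder(h = 665, r = 40);
translate([315, 224, 694]) {
  cube([403, 223, 15]);
  translate([0, 0, 15]) cube([403, 15, 166]);
  translate([0, 208, 15]) cube([403, 15, 166]);
  translate([0, 15, 15]) cube([15, 193, 166]);
  translate([388, 15, 15]) cube([15, 193, 166]);
}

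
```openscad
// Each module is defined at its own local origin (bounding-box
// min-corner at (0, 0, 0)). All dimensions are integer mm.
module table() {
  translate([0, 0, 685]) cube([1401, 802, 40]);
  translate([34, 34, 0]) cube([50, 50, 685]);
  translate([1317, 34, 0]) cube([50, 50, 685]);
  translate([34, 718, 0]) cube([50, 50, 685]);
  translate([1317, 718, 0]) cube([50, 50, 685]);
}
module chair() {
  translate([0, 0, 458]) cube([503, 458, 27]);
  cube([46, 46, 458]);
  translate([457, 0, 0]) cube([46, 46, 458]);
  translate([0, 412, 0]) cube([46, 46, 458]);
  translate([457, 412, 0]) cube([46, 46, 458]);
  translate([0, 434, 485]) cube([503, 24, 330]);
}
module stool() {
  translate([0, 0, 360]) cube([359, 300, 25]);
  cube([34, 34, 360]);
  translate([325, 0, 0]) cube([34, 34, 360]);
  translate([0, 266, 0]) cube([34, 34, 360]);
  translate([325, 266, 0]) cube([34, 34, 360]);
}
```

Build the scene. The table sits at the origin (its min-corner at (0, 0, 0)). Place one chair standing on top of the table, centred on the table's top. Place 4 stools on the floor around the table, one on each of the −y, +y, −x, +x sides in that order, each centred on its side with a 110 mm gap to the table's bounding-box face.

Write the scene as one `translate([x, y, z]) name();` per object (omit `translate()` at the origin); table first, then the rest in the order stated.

table();
translate([449, 172, 725]) chair();
translate([521, -410, 0]) stool();
translate([521, 912, 0]) stool();
translate([-469, 251, 0]) stool();
translate([1511, 251, 0]) stool();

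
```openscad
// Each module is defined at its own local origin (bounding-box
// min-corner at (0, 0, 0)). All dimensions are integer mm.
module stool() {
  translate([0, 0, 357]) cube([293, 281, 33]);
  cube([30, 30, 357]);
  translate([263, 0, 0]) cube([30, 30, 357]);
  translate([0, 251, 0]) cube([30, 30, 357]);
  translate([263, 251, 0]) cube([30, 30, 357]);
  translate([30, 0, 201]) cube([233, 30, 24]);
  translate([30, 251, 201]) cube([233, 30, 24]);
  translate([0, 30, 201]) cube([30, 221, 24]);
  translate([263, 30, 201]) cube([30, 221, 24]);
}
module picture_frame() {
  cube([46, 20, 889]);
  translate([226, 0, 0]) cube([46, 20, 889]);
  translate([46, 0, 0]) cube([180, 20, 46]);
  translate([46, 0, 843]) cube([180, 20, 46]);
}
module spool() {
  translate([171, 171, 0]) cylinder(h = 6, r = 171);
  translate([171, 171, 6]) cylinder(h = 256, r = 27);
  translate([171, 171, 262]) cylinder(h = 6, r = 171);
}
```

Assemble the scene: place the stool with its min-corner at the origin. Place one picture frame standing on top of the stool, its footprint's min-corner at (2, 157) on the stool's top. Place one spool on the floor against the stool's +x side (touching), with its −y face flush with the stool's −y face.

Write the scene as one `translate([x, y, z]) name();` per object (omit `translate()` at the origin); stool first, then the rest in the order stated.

stool();
translate([2, 157, 390]) picture_frame();
translate([293, 0, 0]) spool();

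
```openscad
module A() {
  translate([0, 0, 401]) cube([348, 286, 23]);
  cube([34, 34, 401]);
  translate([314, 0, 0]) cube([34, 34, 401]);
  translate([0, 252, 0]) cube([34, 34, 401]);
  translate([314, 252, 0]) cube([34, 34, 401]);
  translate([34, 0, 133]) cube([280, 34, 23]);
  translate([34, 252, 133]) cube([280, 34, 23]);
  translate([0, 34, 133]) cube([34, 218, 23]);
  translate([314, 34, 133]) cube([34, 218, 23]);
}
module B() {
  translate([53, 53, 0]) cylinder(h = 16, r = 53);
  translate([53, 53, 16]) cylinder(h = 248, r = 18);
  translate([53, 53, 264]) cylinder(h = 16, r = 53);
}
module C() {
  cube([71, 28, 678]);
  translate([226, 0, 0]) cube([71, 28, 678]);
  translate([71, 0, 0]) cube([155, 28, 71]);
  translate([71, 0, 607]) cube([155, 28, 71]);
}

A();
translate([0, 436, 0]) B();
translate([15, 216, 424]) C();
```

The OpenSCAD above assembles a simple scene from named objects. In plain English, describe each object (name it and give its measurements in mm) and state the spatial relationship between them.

A is a four-legged stool. The seat is a 348×286×23 mm slab whose top surface is at z = 424 mm; four square legs, each 34×34 mm in cross-section, run from the floor (z = 0) to the underside of the seat, each flush with a corner of the seat. Four stretchers, 34 mm wide and 23 mm tall, connect adjacent legs with their undersides at z = 133 mm, each running between the inner faces of the legs it joins and aligned with the legs' outer faces on the other axis.

B is a spool: two coaxial disc flanges of radius 53 mm and thickness 16 mm, joined by a core cylinder of radius 18 mm and height 248 mm. The lower flange rests on z = 0 and the three cylinders share a vertical axis.

C is a picture frame with a 155×536 mm rectangular opening (x by z) and a uniform 71 mm border on every side. Frame depth is 28 mm along y. It is built from two vertical stiles running the full outside height and two horizontal rails spanning the gap between the stiles.

The spool is on the floor beside the stool on its +y side. The picture frame is on top of the stool.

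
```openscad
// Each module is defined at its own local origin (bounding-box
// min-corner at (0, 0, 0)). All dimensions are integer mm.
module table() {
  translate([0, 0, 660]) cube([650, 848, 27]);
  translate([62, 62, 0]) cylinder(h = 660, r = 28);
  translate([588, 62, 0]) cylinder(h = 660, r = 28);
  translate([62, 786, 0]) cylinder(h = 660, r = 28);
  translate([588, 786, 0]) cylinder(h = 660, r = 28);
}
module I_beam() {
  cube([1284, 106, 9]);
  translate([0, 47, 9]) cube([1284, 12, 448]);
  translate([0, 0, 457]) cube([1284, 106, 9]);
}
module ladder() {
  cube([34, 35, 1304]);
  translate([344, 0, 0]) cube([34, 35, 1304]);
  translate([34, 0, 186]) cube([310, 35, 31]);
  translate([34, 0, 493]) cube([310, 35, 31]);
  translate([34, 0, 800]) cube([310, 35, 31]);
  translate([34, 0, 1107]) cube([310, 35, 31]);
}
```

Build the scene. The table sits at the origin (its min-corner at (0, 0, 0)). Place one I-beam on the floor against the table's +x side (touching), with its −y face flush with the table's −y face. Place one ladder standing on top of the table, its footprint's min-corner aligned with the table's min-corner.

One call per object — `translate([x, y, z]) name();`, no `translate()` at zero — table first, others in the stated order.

table();
translate([650, 0, 0]) I_beam();
translate([0, 0, 687]) ladder();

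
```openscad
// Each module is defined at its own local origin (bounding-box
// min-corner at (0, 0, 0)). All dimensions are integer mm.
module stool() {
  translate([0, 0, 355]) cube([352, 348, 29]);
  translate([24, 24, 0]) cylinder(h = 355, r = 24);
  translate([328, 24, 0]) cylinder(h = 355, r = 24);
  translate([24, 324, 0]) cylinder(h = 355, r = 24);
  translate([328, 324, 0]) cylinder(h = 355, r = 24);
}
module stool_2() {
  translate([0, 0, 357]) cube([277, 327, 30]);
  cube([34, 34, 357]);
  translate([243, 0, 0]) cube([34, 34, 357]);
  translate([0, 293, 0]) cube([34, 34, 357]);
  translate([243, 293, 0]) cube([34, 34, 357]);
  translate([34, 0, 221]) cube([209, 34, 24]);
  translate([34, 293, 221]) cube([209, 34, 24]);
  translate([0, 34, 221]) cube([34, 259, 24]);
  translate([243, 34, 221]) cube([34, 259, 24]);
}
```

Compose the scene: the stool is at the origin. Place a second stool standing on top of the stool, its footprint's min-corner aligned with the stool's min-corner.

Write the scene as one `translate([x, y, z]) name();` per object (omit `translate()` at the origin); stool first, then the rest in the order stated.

stool();
translate([0, 0, 384]) stool_2();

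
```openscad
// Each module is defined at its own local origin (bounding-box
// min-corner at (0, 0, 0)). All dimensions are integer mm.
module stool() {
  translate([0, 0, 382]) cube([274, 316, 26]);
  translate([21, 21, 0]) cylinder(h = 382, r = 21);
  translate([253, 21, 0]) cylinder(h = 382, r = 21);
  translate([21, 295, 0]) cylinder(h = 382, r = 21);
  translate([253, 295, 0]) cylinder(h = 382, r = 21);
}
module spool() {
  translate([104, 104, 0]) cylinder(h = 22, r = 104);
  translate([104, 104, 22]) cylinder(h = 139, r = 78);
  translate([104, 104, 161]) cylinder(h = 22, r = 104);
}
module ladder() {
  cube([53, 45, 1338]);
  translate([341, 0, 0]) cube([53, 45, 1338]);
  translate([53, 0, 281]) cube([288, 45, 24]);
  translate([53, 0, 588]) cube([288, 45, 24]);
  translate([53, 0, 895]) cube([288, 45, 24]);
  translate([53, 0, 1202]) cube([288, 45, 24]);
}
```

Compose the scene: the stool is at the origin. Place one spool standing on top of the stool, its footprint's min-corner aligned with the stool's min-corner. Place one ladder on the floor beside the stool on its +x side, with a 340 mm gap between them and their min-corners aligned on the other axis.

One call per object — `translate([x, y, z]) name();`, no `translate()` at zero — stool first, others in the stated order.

stool();
translate([0, 0, 408]) spool();
translate([614, 0, 0]) ladder();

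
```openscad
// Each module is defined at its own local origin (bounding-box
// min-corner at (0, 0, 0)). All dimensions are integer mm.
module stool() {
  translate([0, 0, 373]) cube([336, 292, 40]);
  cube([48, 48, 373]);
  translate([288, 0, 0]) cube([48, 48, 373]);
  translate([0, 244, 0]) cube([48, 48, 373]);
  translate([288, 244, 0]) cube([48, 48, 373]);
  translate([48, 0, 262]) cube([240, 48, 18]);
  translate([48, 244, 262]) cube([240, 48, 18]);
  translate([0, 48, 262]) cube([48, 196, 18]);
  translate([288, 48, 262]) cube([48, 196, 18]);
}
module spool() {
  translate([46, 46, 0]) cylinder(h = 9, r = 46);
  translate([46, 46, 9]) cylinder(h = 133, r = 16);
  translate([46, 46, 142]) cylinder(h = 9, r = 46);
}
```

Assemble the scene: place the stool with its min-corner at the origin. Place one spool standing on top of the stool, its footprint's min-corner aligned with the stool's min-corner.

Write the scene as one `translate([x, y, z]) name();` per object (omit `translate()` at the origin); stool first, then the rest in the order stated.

stool();
translate([0, 0, 413]) spool();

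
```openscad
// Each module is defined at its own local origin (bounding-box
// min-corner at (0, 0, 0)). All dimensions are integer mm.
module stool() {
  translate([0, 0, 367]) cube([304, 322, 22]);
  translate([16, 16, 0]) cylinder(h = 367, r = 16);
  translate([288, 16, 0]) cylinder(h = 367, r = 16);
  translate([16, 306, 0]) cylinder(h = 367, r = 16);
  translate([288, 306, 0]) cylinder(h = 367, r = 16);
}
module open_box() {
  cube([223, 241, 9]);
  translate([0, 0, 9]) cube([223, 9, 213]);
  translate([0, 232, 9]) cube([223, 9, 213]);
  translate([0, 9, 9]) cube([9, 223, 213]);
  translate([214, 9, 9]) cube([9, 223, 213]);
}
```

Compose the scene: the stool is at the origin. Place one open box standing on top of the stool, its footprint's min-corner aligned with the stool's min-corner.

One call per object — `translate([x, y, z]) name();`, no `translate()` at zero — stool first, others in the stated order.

stool();
translate([0, 0, 389]) open_box();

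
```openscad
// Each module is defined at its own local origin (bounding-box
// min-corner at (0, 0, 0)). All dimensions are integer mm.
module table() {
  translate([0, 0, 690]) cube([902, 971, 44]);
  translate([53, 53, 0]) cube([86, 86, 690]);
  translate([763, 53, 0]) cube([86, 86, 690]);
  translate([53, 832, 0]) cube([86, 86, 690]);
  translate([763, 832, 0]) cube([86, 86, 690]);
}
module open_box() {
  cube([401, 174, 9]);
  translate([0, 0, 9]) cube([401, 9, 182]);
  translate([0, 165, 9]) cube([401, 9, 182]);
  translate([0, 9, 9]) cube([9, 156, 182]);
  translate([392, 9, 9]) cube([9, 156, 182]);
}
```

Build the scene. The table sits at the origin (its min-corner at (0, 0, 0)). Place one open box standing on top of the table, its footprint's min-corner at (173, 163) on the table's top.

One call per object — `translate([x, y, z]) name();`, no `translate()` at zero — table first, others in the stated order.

table();
translate([173, 163, 734]) open_box();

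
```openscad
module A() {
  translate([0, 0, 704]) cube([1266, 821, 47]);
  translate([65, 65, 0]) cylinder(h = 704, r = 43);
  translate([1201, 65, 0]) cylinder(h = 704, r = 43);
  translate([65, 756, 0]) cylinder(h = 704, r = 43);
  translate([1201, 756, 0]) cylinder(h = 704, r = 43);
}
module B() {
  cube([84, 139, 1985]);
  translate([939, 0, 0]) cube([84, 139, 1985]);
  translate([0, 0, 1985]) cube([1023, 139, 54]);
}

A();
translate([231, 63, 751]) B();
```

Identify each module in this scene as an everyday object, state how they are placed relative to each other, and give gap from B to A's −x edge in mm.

A is a table. B is a door frame. The door frame is on top of the table. The gap from the door frame to the table's −x edge is 231 mm.

The door frame's min-x is at 231; the table's min-x is 0; gap = 231 mm.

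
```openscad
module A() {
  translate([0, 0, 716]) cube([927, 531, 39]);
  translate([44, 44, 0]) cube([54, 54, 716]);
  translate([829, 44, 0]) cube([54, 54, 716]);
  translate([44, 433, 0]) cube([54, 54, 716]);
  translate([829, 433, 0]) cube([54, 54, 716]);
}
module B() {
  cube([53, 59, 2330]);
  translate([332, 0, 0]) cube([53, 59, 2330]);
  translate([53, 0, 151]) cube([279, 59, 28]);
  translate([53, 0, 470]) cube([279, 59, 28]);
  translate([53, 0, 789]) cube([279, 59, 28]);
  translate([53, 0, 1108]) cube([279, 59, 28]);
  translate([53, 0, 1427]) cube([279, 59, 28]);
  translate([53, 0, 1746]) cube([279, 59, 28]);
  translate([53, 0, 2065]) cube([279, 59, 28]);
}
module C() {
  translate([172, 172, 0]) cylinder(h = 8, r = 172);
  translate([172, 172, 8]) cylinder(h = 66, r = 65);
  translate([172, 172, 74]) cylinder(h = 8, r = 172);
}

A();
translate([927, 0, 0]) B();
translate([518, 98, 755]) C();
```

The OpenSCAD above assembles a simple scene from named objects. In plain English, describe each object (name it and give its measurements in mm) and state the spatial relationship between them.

A is a table with a 927×531 mm rectangular top, 39 mm thick, top surface at z = 755 mm, supported by four 54×54 mm square legs, each inset 44 mm from the nearest pair of top edges, running from the floor.

B is a straight ladder. Two 53×59 mm vertical rails, 2330 mm tall, stand 385 mm apart (outside-to-outside) with their front faces coplanar on the −y side. 7 rungs, each 59 mm deep and 28 mm tall, span between the inner faces of the rails, front faces flush with the rails. The lowest rung's underside is at z = 151 mm and rungs are spaced 319 mm apart (underside to underside).

C is a spool: two coaxial disc flanges of radius 172 mm and thickness 8 mm, joined by a core cylinder of radius 65 mm and height 66 mm. The lower flange rests on z = 0 and the three cylinders share a vertical axis.

The ladder is against the table's +x side, with their −y faces flush. The spool is on top of the table.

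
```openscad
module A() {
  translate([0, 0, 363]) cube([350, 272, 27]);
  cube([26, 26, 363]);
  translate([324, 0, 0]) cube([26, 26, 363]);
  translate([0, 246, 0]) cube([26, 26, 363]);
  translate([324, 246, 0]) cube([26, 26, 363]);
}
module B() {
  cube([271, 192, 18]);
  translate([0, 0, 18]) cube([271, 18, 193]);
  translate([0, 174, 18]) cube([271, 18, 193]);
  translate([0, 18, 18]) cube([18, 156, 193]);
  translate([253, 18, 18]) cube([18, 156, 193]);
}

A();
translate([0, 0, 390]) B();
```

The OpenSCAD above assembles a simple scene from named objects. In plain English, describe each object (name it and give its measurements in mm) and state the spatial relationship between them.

A is a four-legged stool. The seat is 350×272 mm, 27 mm thick, top at z = 390 mm. It stands on four square legs, each 26×26 mm in cross-section, from z = 0 to the seat underside, each flush with a corner of the seat.

B is an open-topped rectangular box: outside dimensions 271×192×211 mm, with a uniform wall and base thickness of 18 mm. The base is a full 271×192 slab on the floor; four walls sit on top of the base. The front and back walls (the −y and +y sides) span the full width; the two side walls fit between them.

The open box is on top of the stool.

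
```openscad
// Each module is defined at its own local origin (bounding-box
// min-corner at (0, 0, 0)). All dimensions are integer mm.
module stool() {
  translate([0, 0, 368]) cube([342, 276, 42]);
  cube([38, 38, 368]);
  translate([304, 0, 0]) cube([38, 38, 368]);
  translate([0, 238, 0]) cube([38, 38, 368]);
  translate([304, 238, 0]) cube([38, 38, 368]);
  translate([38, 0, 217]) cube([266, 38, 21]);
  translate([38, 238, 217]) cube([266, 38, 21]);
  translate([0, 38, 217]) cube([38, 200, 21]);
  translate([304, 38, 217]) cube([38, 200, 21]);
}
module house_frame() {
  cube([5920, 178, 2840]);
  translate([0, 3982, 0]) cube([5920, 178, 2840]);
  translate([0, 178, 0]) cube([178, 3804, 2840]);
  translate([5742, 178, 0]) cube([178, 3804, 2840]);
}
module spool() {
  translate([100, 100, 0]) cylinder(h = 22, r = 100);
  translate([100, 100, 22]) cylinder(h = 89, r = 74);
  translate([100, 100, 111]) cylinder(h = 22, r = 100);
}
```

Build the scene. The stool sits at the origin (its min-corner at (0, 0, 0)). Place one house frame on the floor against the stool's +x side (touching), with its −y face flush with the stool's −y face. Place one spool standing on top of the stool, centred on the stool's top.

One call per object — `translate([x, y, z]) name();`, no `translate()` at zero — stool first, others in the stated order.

stool();
translate([342, 0, 0]) house_frame();
translate([71, 38, 410]) spool();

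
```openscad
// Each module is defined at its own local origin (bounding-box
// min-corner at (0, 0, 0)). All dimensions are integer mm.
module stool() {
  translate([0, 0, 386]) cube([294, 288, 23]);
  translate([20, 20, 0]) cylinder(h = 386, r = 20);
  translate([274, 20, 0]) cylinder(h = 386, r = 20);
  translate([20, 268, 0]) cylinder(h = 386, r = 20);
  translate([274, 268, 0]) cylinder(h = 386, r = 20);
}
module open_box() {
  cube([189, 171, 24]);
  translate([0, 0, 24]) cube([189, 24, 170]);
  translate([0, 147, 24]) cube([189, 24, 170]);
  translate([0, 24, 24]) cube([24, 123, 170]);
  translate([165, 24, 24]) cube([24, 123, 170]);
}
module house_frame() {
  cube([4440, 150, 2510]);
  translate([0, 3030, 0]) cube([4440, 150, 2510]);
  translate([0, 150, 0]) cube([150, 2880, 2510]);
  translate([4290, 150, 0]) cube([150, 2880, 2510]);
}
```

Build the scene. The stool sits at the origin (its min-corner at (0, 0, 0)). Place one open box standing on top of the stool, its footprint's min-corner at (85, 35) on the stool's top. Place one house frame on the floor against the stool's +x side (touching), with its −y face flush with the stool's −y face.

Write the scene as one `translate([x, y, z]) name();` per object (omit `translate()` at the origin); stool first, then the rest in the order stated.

stool();
translate([85, 35, 409]) open_box();
translate([294, 0, 0]) house_frame();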